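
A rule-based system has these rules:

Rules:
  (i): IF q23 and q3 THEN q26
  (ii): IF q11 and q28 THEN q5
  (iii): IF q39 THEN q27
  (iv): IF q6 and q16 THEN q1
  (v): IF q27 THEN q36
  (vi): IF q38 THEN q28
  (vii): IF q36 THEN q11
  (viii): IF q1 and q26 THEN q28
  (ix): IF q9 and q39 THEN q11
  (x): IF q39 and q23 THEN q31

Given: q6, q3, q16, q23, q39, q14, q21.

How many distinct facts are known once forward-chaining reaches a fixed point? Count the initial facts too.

15

[1] (i) [IF q23 and q3 THEN q26]; (iii) [IF q39 THEN q27]; (iv) [IF q6 and q16 THEN q1]; (x) [IF q39 and q23 THEN q31]. ⇒ new: q26, q27, q1, q31.
[2] (v) [IF q27 THEN q36]; (viii) [IF q1 and q26 THEN q28]. ⇒ new: q36, q28.
[3] (vii) [IF q36 THEN q11]. ⇒ new: q11.
[4] (ii) [IF q11 and q28 THEN q5]. ⇒ new: q5.
Closure: {q1, q11, q14, q16, q21, q23, q26, q27, q28, q3, q31, q36, q39, q5, q6} — 15 facts.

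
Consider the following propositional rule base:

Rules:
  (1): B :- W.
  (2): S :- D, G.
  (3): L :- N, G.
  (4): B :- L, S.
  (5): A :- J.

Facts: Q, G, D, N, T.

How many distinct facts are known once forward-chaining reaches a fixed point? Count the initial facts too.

[1] (2) [S :- D, G.]; (3) [L :- N, G.]. ⇒ new: S, L.
[2] (4) [B :- L, S.]. ⇒ new: B.
Closure: {B, D, G, L, N, Q, S, T} — 8 facts.

8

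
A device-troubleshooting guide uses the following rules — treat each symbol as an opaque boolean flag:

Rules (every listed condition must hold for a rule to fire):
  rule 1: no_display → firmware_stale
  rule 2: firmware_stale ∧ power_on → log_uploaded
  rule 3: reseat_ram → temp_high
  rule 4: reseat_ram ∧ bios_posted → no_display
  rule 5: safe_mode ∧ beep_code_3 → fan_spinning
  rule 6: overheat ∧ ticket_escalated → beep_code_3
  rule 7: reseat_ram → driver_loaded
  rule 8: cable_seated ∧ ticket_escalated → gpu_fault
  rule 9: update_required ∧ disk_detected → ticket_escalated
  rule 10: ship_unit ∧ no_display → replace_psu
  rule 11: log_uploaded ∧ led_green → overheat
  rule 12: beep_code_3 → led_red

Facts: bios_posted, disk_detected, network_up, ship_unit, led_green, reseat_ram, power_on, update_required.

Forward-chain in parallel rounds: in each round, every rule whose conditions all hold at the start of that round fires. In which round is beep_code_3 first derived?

Round 1 fires rule 3, rule 4, rule 7, rule 9, giving temp_high, no_display, driver_loaded, ticket_escalated.
Round 2 fires rule 1, rule 10, giving firmware_stale, replace_psu.
Round 3 fires rule 2, giving log_uploaded.
Round 4 fires rule 11, giving overheat.
Round 5 fires rule 6, giving beep_code_3.
beep_code_3 first appears in round 5.

5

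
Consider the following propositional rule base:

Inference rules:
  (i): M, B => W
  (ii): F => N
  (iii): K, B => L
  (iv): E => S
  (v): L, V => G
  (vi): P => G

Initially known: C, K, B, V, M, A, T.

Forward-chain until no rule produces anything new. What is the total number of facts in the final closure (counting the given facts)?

Round 1 fires (i), (iii), giving W, L.
Round 2 fires (v), giving G.
Closure: {A, B, C, G, K, L, M, T, V, W} — 10 facts.

10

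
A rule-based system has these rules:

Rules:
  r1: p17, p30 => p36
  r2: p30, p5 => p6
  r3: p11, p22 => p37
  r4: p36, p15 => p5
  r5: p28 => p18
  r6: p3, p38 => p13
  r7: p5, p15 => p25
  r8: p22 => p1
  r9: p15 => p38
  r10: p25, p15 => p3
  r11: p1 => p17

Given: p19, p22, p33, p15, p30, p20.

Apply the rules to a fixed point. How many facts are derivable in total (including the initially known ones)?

15

Round 1: r8 [p22 => p1]; r9 [p15 => p38]. New: p1, p38.
Round 2: r11 [p1 => p17]. New: p17.
Round 3: r1 [p17, p30 => p36]. New: p36.
Round 4: r4 [p36, p15 => p5]. New: p5.
Round 5: r2 [p30, p5 => p6]; r7 [p5, p15 => p25]. New: p6, p25.
Round 6: r10 [p25, p15 => p3]. New: p3.
Round 7: r6 [p3, p38 => p13]. New: p13.
Closure: {p1, p13, p15, p17, p19, p20, p22, p25, p3, p30, p33, p36, p38, p5, p6} — 15 facts.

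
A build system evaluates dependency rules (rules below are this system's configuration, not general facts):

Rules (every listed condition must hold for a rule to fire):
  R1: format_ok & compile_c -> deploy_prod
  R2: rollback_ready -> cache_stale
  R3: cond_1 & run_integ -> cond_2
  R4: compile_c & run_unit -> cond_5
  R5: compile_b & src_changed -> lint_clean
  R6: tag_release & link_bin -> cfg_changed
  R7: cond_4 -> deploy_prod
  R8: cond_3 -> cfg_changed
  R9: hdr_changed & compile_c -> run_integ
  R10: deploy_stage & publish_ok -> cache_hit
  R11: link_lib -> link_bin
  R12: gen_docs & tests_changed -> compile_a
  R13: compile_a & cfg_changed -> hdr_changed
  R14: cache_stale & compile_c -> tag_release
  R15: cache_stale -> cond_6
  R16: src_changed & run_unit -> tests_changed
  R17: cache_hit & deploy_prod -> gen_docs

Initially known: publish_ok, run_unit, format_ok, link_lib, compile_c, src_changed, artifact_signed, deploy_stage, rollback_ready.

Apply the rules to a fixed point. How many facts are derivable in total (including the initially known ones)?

Round 1: R1 [format_ok & compile_c -> deploy_prod]; R2 [rollback_ready -> cache_stale]; R4 [compile_c & run_unit -> cond_5]; R10 [deploy_stage & publish_ok -> cache_hit]; R11 [link_lib -> link_bin]; R16 [src_changed & run_unit -> tests_changed]. Adds deploy_prod, cache_stale, cond_5, cache_hit, link_bin, tests_changed.
Round 2: R14 [cache_stale & compile_c -> tag_release]; R15 [cache_stale -> cond_6]; R17 [cache_hit & deploy_prod -> gen_docs]. Adds tag_release, cond_6, gen_docs.
Round 3: R6 [tag_release & link_bin -> cfg_changed]; R12 [gen_docs & tests_changed -> compile_a]. Adds cfg_changed, compile_a.
Round 4: R13 [compile_a & cfg_changed -> hdr_changed]. Adds hdr_changed.
Round 5: R9 [hdr_changed & compile_c -> run_integ]. Adds run_integ.
Closure: {artifact_signed, cache_hit, cache_stale, cfg_changed, compile_a, compile_c, cond_5, cond_6, deploy_prod, deploy_stage, format_ok, gen_docs, hdr_changed, link_bin, link_lib, publish_ok, rollback_ready, run_integ, run_unit, src_changed, tag_release, tests_changed} — 22 facts.

22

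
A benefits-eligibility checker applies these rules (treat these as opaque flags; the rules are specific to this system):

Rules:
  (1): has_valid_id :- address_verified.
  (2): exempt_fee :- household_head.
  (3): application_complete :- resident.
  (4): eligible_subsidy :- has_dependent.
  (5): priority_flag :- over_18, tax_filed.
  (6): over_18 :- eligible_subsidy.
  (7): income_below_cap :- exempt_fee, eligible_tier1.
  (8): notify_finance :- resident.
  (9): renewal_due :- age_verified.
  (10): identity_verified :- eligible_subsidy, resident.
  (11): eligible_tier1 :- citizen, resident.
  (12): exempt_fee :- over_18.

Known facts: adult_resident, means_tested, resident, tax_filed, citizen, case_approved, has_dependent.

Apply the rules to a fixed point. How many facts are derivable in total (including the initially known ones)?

16

Round 1: (3) [application_complete :- resident.]; (4) [eligible_subsidy :- has_dependent.]; (8) [notify_finance :- resident.]; (11) [eligible_tier1 :- citizen, resident.]. New: application_complete, eligible_subsidy, notify_finance, eligible_tier1.
Round 2: (6) [over_18 :- eligible_subsidy.]; (10) [identity_verified :- eligible_subsidy, resident.]. New: over_18, identity_verified.
Round 3: (5) [priority_flag :- over_18, tax_filed.]; (12) [exempt_fee :- over_18.]. New: priority_flag, exempt_fee.
Round 4: (7) [income_below_cap :- exempt_fee, eligible_tier1.]. New: income_below_cap.
Closure: {adult_resident, application_complete, case_approved, citizen, eligible_subsidy, eligible_tier1, exempt_fee, has_dependent, identity_verified, income_below_cap, means_tested, notify_finance, over_18, priority_flag, resident, tax_filed} — 16 facts.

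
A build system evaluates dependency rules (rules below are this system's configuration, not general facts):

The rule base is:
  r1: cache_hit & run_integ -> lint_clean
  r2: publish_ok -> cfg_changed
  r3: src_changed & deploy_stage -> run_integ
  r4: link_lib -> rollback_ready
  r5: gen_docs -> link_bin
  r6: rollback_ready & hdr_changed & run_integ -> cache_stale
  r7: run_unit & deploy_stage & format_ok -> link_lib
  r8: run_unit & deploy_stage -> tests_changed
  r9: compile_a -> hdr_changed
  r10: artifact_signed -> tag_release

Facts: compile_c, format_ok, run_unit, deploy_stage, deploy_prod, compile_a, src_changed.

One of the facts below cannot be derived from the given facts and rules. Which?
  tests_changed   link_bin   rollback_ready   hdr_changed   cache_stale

link_bin

[1] r3 [src_changed & deploy_stage -> run_integ]; r7 [run_unit & deploy_stage & format_ok -> link_lib]; r8 [run_unit & deploy_stage -> tests_changed]; r9 [compile_a -> hdr_changed]. ⇒ new: run_integ, link_lib, tests_changed, hdr_changed.
[2] r4 [link_lib -> rollback_ready]. ⇒ new: rollback_ready.
[3] r6 [rollback_ready & hdr_changed & run_integ -> cache_stale]. ⇒ new: cache_stale.
Derived: rollback_ready (round 2), hdr_changed (round 1), cache_stale (round 3), tests_changed (round 1). link_bin never appears in any round.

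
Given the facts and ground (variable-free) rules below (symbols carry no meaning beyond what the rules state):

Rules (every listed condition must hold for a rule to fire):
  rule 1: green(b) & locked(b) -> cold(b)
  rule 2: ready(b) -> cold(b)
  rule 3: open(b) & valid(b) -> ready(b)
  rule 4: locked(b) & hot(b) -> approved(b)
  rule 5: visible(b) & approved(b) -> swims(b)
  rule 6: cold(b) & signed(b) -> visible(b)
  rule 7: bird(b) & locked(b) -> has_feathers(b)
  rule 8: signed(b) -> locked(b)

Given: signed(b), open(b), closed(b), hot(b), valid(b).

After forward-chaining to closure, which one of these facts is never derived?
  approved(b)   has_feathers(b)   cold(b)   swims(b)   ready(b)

has_feathers(b)

Round 1: rule 3 [open(b) & valid(b) -> ready(b)]; rule 8 [signed(b) -> locked(b)]. New: ready(b), locked(b).
Round 2: rule 2 [ready(b) -> cold(b)]; rule 4 [locked(b) & hot(b) -> approved(b)]. New: cold(b), approved(b).
Round 3: rule 6 [cold(b) & signed(b) -> visible(b)]. New: visible(b).
Round 4: rule 5 [visible(b) & approved(b) -> swims(b)]. New: swims(b).
Derived: ready(b) (round 1), approved(b) (round 2), cold(b) (round 2), swims(b) (round 4). has_feathers(b) never appears in any round.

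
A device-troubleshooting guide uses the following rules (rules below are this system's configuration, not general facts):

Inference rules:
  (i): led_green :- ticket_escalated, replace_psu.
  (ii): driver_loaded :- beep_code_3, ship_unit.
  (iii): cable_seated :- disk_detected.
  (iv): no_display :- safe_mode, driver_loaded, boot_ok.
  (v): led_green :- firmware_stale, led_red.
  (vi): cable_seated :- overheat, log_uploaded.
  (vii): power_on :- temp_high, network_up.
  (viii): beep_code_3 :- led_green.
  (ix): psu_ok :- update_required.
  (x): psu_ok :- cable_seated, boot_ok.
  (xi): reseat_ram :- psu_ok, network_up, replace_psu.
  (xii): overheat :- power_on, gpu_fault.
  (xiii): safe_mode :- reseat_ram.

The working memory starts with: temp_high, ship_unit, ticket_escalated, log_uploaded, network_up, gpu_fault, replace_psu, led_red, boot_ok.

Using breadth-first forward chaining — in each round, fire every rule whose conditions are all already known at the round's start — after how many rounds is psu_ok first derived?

4

Round 1 — (i), (vii), derive led_green, power_on.
Round 2 — (viii), (xii), derive beep_code_3, overheat.
Round 3 — (ii), (vi), derive driver_loaded, cable_seated.
Round 4 — (x), derive psu_ok.
psu_ok first appears in round 4.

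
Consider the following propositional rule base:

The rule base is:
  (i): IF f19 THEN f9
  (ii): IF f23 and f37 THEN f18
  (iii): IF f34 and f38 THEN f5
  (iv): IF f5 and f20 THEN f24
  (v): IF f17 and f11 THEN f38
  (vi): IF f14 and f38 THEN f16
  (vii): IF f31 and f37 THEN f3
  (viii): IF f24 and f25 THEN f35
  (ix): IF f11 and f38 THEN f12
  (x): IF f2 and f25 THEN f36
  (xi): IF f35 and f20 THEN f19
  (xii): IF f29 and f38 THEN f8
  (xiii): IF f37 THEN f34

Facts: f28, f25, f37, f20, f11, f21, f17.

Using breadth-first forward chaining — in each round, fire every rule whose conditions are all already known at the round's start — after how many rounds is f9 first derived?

6

[1] (v) [IF f17 and f11 THEN f38]; (xiii) [IF f37 THEN f34]. ⇒ new: f38, f34.
[2] (iii) [IF f34 and f38 THEN f5]; (ix) [IF f11 and f38 THEN f12]. ⇒ new: f5, f12.
[3] (iv) [IF f5 and f20 THEN f24]. ⇒ new: f24.
[4] (viii) [IF f24 and f25 THEN f35]. ⇒ new: f35.
[5] (xi) [IF f35 and f20 THEN f19]. ⇒ new: f19.
[6] (i) [IF f19 THEN f9]. ⇒ new: f9.
f9 first appears in round 6.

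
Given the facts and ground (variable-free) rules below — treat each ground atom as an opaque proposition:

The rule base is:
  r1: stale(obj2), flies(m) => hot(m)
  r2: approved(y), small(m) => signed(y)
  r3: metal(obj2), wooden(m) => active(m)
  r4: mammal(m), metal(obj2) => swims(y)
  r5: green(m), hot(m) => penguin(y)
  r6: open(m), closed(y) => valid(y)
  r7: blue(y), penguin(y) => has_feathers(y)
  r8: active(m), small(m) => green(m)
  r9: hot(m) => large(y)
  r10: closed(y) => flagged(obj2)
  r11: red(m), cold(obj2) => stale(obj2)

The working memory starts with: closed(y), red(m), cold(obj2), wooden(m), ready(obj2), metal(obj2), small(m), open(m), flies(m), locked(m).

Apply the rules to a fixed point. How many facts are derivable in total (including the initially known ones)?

18

[1] r3 [metal(obj2), wooden(m) => active(m)]; r6 [open(m), closed(y) => valid(y)]; r10 [closed(y) => flagged(obj2)]; r11 [red(m), cold(obj2) => stale(obj2)]. ⇒ new: active(m), valid(y), flagged(obj2), stale(obj2).
[2] r1 [stale(obj2), flies(m) => hot(m)]; r8 [active(m), small(m) => green(m)]. ⇒ new: hot(m), green(m).
[3] r5 [green(m), hot(m) => penguin(y)]; r9 [hot(m) => large(y)]. ⇒ new: penguin(y), large(y).
Closure: {active(m), closed(y), cold(obj2), flagged(obj2), flies(m), green(m), hot(m), large(y), locked(m), metal(obj2), open(m), penguin(y), ready(obj2), red(m), small(m), stale(obj2), valid(y), wooden(m)} — 18 facts.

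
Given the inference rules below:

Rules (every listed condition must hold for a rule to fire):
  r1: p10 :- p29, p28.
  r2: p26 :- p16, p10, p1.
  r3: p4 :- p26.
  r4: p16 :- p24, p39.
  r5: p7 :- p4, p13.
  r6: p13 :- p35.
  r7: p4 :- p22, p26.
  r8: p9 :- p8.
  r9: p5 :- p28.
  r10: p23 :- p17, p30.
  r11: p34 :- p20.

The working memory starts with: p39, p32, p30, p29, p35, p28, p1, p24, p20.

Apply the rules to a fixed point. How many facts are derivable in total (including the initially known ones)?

Round 1 — r1, r4, r6, r9, r11, derive p10, p16, p13, p5, p34.
Round 2 — r2, derive p26.
Round 3 — r3, derive p4.
Round 4 — r5, derive p7.
Closure: {p1, p10, p13, p16, p20, p24, p26, p28, p29, p30, p32, p34, p35, p39, p4, p5, p7} — 17 facts.

17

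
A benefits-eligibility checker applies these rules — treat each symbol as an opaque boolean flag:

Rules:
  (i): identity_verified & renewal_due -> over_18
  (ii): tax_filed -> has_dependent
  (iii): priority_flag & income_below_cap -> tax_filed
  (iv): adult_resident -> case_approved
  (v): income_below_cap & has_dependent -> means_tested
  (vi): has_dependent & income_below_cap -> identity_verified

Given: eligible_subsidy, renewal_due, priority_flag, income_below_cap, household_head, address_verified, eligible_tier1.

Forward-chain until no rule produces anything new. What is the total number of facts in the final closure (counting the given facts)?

12

Round 1 fires (iii), giving tax_filed.
Round 2 fires (ii), giving has_dependent.
Round 3 fires (v), (vi), giving means_tested, identity_verified.
Round 4 fires (i), giving over_18.
Closure: {address_verified, eligible_subsidy, eligible_tier1, has_dependent, household_head, identity_verified, income_below_cap, means_tested, over_18, priority_flag, renewal_due, tax_filed} — 12 facts.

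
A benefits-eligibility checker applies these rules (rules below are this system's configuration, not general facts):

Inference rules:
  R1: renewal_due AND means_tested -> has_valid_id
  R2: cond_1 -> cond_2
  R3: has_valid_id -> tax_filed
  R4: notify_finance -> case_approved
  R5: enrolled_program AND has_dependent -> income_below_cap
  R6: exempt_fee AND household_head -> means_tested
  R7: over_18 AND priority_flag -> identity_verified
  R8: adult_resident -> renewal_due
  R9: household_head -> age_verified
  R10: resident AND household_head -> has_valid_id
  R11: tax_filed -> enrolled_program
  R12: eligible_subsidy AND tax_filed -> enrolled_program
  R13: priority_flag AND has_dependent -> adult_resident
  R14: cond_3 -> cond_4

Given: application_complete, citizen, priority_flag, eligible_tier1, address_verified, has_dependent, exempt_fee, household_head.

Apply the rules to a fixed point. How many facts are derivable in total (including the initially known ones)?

Round 1: R6 [exempt_fee AND household_head -> means_tested]; R9 [household_head -> age_verified]; R13 [priority_flag AND has_dependent -> adult_resident]. New: means_tested, age_verified, adult_resident.
Round 2: R8 [adult_resident -> renewal_due]. New: renewal_due.
Round 3: R1 [renewal_due AND means_tested -> has_valid_id]. New: has_valid_id.
Round 4: R3 [has_valid_id -> tax_filed]. New: tax_filed.
Round 5: R11 [tax_filed -> enrolled_program]. New: enrolled_program.
Round 6: R5 [enrolled_program AND has_dependent -> income_below_cap]. New: income_below_cap.
Closure: {address_verified, adult_resident, age_verified, application_complete, citizen, eligible_tier1, enrolled_program, exempt_fee, has_dependent, has_valid_id, household_head, income_below_cap, means_tested, priority_flag, renewal_due, tax_filed} — 16 facts.

16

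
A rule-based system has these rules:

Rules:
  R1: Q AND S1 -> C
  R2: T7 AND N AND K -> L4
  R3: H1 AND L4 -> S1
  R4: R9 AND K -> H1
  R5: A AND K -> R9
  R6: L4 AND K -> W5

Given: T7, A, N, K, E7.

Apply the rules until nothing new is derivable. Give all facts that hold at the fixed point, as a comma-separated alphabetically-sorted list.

Round 1: R2 [T7 AND N AND K -> L4]; R5 [A AND K -> R9]. Adds L4, R9.
Round 2: R4 [R9 AND K -> H1]; R6 [L4 AND K -> W5]. Adds H1, W5.
Round 3: R3 [H1 AND L4 -> S1]. Adds S1.

A, E7, H1, K, L4, N, R9, S1, T7, W5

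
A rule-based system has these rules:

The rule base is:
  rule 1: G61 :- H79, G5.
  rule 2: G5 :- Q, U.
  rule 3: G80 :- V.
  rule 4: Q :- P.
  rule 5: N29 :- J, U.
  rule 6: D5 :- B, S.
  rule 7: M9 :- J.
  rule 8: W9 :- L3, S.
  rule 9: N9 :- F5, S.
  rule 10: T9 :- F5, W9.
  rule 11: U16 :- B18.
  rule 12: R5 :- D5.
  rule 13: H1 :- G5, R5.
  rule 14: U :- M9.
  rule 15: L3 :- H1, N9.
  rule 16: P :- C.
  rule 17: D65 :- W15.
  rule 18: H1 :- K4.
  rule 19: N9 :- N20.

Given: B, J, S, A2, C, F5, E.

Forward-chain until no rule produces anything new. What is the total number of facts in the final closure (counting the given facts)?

Round 1: rule 6 [D5 :- B, S.]; rule 7 [M9 :- J.]; rule 9 [N9 :- F5, S.]; rule 16 [P :- C.]. Adds D5, M9, N9, P.
Round 2: rule 4 [Q :- P.]; rule 12 [R5 :- D5.]; rule 14 [U :- M9.]. Adds Q, R5, U.
Round 3: rule 2 [G5 :- Q, U.]; rule 5 [N29 :- J, U.]. Adds G5, N29.
Round 4: rule 13 [H1 :- G5, R5.]. Adds H1.
Round 5: rule 15 [L3 :- H1, N9.]. Adds L3.
Round 6: rule 8 [W9 :- L3, S.]. Adds W9.
Round 7: rule 10 [T9 :- F5, W9.]. Adds T9.
Closure: {A2, B, C, D5, E, F5, G5, H1, J, L3, M9, N29, N9, P, Q, R5, S, T9, U, W9} — 20 facts.

20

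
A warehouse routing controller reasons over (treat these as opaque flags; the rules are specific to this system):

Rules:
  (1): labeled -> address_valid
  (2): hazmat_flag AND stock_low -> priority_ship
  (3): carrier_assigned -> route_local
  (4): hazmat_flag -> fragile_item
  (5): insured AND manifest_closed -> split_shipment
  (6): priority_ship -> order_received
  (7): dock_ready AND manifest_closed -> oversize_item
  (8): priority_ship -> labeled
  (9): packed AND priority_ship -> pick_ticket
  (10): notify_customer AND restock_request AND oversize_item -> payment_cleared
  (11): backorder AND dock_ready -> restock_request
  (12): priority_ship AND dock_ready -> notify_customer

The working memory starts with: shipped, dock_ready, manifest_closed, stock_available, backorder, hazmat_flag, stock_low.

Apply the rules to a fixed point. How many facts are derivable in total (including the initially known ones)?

16

[1] (2) [hazmat_flag AND stock_low -> priority_ship]; (4) [hazmat_flag -> fragile_item]; (7) [dock_ready AND manifest_closed -> oversize_item]; (11) [backorder AND dock_ready -> restock_request]. ⇒ new: priority_ship, fragile_item, oversize_item, restock_request.
[2] (6) [priority_ship -> order_received]; (8) [priority_ship -> labeled]; (12) [priority_ship AND dock_ready -> notify_customer]. ⇒ new: order_received, labeled, notify_customer.
[3] (1) [labeled -> address_valid]; (10) [notify_customer AND restock_request AND oversize_item -> payment_cleared]. ⇒ new: address_valid, payment_cleared.
Closure: {address_valid, backorder, dock_ready, fragile_item, hazmat_flag, labeled, manifest_closed, notify_customer, order_received, oversize_item, payment_cleared, priority_ship, restock_request, shipped, stock_available, stock_low} — 16 facts.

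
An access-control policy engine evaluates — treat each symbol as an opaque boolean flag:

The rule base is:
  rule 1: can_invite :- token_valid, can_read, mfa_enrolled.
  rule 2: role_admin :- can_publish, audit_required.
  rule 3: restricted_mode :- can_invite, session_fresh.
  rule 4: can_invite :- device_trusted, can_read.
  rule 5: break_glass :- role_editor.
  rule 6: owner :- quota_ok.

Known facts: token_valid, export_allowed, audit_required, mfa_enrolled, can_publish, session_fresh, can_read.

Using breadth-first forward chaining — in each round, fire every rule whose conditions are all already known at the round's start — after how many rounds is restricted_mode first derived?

2

Round 1 — rule 1, rule 2, derive can_invite, role_admin.
Round 2 — rule 3, derive restricted_mode.
restricted_mode first appears in round 2.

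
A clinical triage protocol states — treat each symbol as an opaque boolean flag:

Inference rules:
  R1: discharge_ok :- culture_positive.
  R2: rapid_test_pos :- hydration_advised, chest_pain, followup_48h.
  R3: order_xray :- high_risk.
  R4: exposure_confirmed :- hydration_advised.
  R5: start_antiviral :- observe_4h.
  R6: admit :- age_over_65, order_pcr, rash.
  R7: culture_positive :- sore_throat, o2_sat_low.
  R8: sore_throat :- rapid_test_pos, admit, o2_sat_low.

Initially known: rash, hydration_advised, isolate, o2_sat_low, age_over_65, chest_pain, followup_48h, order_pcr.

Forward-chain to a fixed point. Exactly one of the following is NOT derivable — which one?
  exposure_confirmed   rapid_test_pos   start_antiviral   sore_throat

Round 1 — R2, R4, R6, derive rapid_test_pos, exposure_confirmed, admit.
Round 2 — R8, derive sore_throat.
Round 3 — R7, derive culture_positive.
Round 4 — R1, derive discharge_ok.
Derived: rapid_test_pos (round 1), exposure_confirmed (round 1), sore_throat (round 2). start_antiviral never appears in any round.

start_antiviral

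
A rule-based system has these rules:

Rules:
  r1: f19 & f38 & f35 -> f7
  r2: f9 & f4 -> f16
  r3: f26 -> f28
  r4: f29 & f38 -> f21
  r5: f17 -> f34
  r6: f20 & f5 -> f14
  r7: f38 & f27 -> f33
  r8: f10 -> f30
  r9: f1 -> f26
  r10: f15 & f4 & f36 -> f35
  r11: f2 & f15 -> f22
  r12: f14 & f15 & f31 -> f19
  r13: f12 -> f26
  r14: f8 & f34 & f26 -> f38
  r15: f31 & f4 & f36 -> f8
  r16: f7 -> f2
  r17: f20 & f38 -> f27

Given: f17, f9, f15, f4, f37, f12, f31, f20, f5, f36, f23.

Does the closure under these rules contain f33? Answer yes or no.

yes

Round 1 fires r2, r5, r6, r10, r13, r15, giving f16, f34, f14, f35, f26, f8.
Round 2 fires r3, r12, r14, giving f28, f19, f38.
Round 3 fires r1, r17, giving f7, f27.
Round 4 fires r7, r16, giving f33, f2.
Round 5 fires r11, giving f22.
f33 appears in round 4, so it is derivable.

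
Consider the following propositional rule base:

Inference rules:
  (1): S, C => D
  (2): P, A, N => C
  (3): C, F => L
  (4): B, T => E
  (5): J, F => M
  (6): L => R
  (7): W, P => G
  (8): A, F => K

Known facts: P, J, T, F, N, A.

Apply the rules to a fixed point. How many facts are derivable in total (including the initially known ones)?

Round 1 fires (2), (5), (8), giving C, M, K.
Round 2 fires (3), giving L.
Round 3 fires (6), giving R.
Closure: {A, C, F, J, K, L, M, N, P, R, T} — 11 facts.

11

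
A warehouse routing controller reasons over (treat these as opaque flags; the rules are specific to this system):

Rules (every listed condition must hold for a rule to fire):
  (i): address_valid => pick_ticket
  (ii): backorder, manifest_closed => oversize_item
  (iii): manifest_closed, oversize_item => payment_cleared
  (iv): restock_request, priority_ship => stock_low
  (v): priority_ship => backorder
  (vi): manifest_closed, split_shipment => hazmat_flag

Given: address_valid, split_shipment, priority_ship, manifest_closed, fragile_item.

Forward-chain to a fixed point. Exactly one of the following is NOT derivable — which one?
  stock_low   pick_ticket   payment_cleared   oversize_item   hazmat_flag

stock_low

[1] (i) [address_valid => pick_ticket]; (v) [priority_ship => backorder]; (vi) [manifest_closed, split_shipment => hazmat_flag]. ⇒ new: pick_ticket, backorder, hazmat_flag.
[2] (ii) [backorder, manifest_closed => oversize_item]. ⇒ new: oversize_item.
[3] (iii) [manifest_closed, oversize_item => payment_cleared]. ⇒ new: payment_cleared.
Derived: hazmat_flag (round 1), oversize_item (round 2), payment_cleared (round 3), pick_ticket (round 1). stock_low never appears in any round.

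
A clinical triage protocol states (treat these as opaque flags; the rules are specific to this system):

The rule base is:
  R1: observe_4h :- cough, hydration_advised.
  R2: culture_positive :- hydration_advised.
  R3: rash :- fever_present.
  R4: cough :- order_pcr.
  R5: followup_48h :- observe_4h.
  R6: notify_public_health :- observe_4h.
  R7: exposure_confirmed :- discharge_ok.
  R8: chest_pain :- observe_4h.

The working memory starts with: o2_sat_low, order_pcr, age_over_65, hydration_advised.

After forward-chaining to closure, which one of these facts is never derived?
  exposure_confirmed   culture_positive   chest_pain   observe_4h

[1] R2 [culture_positive :- hydration_advised.]; R4 [cough :- order_pcr.]. ⇒ new: culture_positive, cough.
[2] R1 [observe_4h :- cough, hydration_advised.]. ⇒ new: observe_4h.
[3] R5 [followup_48h :- observe_4h.]; R6 [notify_public_health :- observe_4h.]; R8 [chest_pain :- observe_4h.]. ⇒ new: followup_48h, notify_public_health, chest_pain.
Derived: observe_4h (round 2), chest_pain (round 3), culture_positive (round 1). exposure_confirmed never appears in any round.

exposure_confirmed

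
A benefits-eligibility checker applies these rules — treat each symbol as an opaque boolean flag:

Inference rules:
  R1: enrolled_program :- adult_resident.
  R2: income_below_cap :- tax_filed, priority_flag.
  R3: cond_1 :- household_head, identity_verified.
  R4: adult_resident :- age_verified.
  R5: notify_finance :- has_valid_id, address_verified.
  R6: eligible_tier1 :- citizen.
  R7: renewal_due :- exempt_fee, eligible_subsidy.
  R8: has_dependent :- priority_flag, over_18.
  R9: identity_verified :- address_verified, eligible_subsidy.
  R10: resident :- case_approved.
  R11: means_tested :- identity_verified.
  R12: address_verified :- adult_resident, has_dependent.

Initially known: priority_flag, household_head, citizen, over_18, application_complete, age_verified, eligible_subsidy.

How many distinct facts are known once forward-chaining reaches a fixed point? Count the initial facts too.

Round 1 fires R4, R6, R8, giving adult_resident, eligible_tier1, has_dependent.
Round 2 fires R1, R12, giving enrolled_program, address_verified.
Round 3 fires R9, giving identity_verified.
Round 4 fires R3, R11, giving cond_1, means_tested.
Closure: {address_verified, adult_resident, age_verified, application_complete, citizen, cond_1, eligible_subsidy, eligible_tier1, enrolled_program, has_dependent, household_head, identity_verified, means_tested, over_18, priority_flag} — 15 facts.

15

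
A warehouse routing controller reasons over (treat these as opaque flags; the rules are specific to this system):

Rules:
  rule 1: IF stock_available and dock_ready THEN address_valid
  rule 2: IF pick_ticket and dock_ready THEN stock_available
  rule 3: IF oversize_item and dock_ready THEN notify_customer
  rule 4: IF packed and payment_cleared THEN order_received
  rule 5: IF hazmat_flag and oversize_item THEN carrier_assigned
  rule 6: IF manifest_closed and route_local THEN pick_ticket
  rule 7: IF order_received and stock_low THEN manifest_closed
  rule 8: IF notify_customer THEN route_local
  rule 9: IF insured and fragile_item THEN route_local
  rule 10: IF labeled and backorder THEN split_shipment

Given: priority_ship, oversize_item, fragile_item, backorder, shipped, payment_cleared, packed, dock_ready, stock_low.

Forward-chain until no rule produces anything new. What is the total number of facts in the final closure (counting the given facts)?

16

Round 1: rule 3 [IF oversize_item and dock_ready THEN notify_customer]; rule 4 [IF packed and payment_cleared THEN order_received]. New: notify_customer, order_received.
Round 2: rule 7 [IF order_received and stock_low THEN manifest_closed]; rule 8 [IF notify_customer THEN route_local]. New: manifest_closed, route_local.
Round 3: rule 6 [IF manifest_closed and route_local THEN pick_ticket]. New: pick_ticket.
Round 4: rule 2 [IF pick_ticket and dock_ready THEN stock_available]. New: stock_available.
Round 5: rule 1 [IF stock_available and dock_ready THEN address_valid]. New: address_valid.
Closure: {address_valid, backorder, dock_ready, fragile_item, manifest_closed, notify_customer, order_received, oversize_item, packed, payment_cleared, pick_ticket, priority_ship, route_local, shipped, stock_available, stock_low} — 16 facts.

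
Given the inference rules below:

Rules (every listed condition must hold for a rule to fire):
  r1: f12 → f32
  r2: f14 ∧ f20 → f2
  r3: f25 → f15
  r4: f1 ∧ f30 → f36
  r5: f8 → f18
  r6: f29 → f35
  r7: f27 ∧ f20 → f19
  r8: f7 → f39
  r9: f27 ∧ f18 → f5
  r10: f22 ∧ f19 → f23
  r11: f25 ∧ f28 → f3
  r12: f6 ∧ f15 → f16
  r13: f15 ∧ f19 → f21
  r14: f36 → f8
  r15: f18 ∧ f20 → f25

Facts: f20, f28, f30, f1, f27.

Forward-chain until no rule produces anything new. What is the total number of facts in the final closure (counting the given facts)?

Round 1 — r4, r7, derive f36, f19.
Round 2 — r14, derive f8.
Round 3 — r5, derive f18.
Round 4 — r9, r15, derive f5, f25.
Round 5 — r3, r11, derive f15, f3.
Round 6 — r13, derive f21.
Closure: {f1, f15, f18, f19, f20, f21, f25, f27, f28, f3, f30, f36, f5, f8} — 14 facts.

14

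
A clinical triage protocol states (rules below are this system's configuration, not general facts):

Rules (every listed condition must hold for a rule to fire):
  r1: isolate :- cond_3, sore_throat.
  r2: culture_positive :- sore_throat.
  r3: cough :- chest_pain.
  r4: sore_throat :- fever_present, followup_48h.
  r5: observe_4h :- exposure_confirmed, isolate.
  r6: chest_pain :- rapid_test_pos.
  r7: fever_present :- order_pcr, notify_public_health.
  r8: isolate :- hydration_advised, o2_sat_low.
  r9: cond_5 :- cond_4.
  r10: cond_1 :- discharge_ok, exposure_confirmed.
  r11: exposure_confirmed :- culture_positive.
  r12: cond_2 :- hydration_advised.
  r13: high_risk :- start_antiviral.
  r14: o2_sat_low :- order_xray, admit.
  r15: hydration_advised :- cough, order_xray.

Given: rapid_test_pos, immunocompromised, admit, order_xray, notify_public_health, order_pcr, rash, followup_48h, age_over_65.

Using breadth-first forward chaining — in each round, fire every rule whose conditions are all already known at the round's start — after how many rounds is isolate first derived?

[1] r6 [chest_pain :- rapid_test_pos.]; r7 [fever_present :- order_pcr, notify_public_health.]; r14 [o2_sat_low :- order_xray, admit.]. ⇒ new: chest_pain, fever_present, o2_sat_low.
[2] r3 [cough :- chest_pain.]; r4 [sore_throat :- fever_present, followup_48h.]. ⇒ new: cough, sore_throat.
[3] r2 [culture_positive :- sore_throat.]; r15 [hydration_advised :- cough, order_xray.]. ⇒ new: culture_positive, hydration_advised.
[4] r8 [isolate :- hydration_advised, o2_sat_low.]; r11 [exposure_confirmed :- culture_positive.]; r12 [cond_2 :- hydration_advised.]. ⇒ new: isolate, exposure_confirmed, cond_2.
isolate first appears in round 4.

4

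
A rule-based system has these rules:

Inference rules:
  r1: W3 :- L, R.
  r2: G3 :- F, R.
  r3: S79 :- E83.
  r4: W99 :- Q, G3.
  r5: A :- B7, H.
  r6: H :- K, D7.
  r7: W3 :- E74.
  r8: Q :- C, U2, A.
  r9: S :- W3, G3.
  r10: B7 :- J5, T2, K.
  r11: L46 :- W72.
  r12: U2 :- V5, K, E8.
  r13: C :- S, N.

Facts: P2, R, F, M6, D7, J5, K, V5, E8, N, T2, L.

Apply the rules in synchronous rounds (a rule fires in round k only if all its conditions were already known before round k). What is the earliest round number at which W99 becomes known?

[1] r1 [W3 :- L, R.]; r2 [G3 :- F, R.]; r6 [H :- K, D7.]; r10 [B7 :- J5, T2, K.]; r12 [U2 :- V5, K, E8.]. ⇒ new: W3, G3, H, B7, U2.
[2] r5 [A :- B7, H.]; r9 [S :- W3, G3.]. ⇒ new: A, S.
[3] r13 [C :- S, N.]. ⇒ new: C.
[4] r8 [Q :- C, U2, A.]. ⇒ new: Q.
[5] r4 [W99 :- Q, G3.]. ⇒ new: W99.
W99 first appears in round 5.

5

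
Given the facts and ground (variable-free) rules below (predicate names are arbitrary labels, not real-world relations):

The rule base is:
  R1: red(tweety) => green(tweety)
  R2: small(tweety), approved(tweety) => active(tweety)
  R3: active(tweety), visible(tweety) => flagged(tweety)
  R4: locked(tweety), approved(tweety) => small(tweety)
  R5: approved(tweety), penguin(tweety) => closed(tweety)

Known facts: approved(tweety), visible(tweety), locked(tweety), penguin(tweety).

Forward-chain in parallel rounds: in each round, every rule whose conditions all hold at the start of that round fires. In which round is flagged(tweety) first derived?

Round 1: R4 [locked(tweety), approved(tweety) => small(tweety)]; R5 [approved(tweety), penguin(tweety) => closed(tweety)]. Adds small(tweety), closed(tweety).
Round 2: R2 [small(tweety), approved(tweety) => active(tweety)]. Adds active(tweety).
Round 3: R3 [active(tweety), visible(tweety) => flagged(tweety)]. Adds flagged(tweety).
flagged(tweety) first appears in round 3.

3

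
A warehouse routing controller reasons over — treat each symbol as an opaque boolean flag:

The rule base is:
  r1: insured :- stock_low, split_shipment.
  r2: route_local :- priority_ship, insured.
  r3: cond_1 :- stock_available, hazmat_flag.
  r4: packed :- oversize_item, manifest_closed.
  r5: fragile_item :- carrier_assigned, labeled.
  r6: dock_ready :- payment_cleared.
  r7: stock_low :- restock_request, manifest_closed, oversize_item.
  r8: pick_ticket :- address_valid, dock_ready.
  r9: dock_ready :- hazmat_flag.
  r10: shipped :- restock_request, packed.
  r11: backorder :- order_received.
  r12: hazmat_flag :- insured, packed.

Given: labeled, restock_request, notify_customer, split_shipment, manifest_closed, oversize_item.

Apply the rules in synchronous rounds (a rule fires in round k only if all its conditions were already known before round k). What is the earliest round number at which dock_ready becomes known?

Round 1: r4 [packed :- oversize_item, manifest_closed.]; r7 [stock_low :- restock_request, manifest_closed, oversize_item.]. New: packed, stock_low.
Round 2: r1 [insured :- stock_low, split_shipment.]; r10 [shipped :- restock_request, packed.]. New: insured, shipped.
Round 3: r12 [hazmat_flag :- insured, packed.]. New: hazmat_flag.
Round 4: r9 [dock_ready :- hazmat_flag.]. New: dock_ready.
dock_ready first appears in round 4.

4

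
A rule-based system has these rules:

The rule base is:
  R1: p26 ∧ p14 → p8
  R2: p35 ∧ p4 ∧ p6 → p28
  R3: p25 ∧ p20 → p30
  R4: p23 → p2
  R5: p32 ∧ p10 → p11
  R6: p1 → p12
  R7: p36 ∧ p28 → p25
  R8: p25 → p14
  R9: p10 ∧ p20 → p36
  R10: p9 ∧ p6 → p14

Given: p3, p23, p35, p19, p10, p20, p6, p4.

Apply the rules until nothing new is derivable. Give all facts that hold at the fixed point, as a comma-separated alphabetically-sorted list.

Round 1 — R2, R4, R9, derive p28, p2, p36.
Round 2 — R7, derive p25.
Round 3 — R3, R8, derive p30, p14.

p10, p14, p19, p2, p20, p23, p25, p28, p3, p30, p35, p36, p4, p6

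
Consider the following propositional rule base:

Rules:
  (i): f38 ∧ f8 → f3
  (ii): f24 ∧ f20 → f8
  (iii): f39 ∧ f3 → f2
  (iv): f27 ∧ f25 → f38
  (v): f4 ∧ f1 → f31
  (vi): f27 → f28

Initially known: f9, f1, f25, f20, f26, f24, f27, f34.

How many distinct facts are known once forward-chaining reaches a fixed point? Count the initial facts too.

Round 1 — (ii), (iv), (vi), derive f8, f38, f28.
Round 2 — (i), derive f3.
Closure: {f1, f20, f24, f25, f26, f27, f28, f3, f34, f38, f8, f9} — 12 facts.

12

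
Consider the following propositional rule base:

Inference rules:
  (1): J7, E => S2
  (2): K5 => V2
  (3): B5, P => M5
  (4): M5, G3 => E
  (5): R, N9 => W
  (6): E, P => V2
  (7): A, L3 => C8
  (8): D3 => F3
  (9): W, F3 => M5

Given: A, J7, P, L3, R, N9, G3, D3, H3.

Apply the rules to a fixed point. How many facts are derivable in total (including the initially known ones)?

Round 1 — (5), (7), (8), derive W, C8, F3.
Round 2 — (9), derive M5.
Round 3 — (4), derive E.
Round 4 — (1), (6), derive S2, V2.
Closure: {A, C8, D3, E, F3, G3, H3, J7, L3, M5, N9, P, R, S2, V2, W} — 16 facts.

16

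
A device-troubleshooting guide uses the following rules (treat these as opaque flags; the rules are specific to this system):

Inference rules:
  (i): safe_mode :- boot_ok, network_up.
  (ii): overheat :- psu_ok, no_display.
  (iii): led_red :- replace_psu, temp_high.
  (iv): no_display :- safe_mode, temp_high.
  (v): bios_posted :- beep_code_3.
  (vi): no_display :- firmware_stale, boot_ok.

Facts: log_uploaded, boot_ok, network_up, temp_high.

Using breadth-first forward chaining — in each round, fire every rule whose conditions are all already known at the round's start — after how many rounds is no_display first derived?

2

Round 1: (i) [safe_mode :- boot_ok, network_up.]. Adds safe_mode.
Round 2: (iv) [no_display :- safe_mode, temp_high.]. Adds no_display.
no_display first appears in round 2.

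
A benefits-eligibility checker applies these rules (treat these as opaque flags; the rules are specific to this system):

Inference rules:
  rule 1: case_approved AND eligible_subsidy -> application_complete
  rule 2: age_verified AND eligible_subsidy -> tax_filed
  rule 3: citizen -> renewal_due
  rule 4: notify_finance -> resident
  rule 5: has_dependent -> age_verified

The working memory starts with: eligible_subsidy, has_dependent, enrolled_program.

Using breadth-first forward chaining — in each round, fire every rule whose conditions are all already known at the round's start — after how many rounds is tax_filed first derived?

2

Round 1: rule 5 [has_dependent -> age_verified]. New: age_verified.
Round 2: rule 2 [age_verified AND eligible_subsidy -> tax_filed]. New: tax_filed.
tax_filed first appears in round 2.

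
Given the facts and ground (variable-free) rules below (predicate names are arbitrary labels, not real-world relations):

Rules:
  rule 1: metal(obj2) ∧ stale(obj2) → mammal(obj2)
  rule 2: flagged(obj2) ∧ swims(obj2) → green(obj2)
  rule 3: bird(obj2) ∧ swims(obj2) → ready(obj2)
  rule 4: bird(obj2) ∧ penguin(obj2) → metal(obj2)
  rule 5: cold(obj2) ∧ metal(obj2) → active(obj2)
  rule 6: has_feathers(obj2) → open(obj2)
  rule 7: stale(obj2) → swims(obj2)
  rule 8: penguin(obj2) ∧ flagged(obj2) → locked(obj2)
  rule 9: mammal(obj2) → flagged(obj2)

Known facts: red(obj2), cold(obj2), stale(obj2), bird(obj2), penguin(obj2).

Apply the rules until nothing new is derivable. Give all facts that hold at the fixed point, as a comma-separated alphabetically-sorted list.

active(obj2), bird(obj2), cold(obj2), flagged(obj2), green(obj2), locked(obj2), mammal(obj2), metal(obj2), penguin(obj2), ready(obj2), red(obj2), stale(obj2), swims(obj2)

Round 1: rule 4 [bird(obj2) ∧ penguin(obj2) → metal(obj2)]; rule 7 [stale(obj2) → swims(obj2)]. Adds metal(obj2), swims(obj2).
Round 2: rule 1 [metal(obj2) ∧ stale(obj2) → mammal(obj2)]; rule 3 [bird(obj2) ∧ swims(obj2) → ready(obj2)]; rule 5 [cold(obj2) ∧ metal(obj2) → active(obj2)]. Adds mammal(obj2), ready(obj2), active(obj2).
Round 3: rule 9 [mammal(obj2) → flagged(obj2)]. Adds flagged(obj2).
Round 4: rule 2 [flagged(obj2) ∧ swims(obj2) → green(obj2)]; rule 8 [penguin(obj2) ∧ flagged(obj2) → locked(obj2)]. Adds green(obj2), locked(obj2).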